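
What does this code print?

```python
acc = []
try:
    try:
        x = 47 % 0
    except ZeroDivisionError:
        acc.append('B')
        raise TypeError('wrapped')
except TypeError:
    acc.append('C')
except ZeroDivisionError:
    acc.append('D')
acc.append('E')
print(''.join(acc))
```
BCE

TypeError raised and caught, original ZeroDivisionError not re-raised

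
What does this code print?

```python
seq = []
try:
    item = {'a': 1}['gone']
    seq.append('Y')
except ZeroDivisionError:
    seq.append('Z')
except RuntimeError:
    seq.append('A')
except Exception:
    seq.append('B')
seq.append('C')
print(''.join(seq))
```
BC

KeyError not specifically caught, falls to Exception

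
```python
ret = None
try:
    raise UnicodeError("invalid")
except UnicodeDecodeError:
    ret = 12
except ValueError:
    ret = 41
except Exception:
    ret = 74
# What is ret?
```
41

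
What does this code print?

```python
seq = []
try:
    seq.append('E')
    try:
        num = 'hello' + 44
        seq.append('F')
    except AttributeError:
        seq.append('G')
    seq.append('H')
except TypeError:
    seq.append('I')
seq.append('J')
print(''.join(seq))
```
EIJ

Inner handler doesn't match, propagates to outer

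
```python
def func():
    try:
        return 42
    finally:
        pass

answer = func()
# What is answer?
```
42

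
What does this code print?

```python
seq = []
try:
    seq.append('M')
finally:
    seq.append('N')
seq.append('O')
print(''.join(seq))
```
MNO

try/finally without except, no exception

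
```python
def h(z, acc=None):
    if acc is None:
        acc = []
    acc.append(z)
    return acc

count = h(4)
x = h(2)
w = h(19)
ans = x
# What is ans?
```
[2]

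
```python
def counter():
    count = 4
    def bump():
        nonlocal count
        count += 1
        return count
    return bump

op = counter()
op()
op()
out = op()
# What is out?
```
7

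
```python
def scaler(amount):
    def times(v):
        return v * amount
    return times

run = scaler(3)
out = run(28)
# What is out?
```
84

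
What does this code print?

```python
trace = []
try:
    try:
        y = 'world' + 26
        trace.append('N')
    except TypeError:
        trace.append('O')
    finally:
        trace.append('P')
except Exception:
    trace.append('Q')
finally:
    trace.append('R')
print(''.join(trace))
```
OPR

Both finally blocks run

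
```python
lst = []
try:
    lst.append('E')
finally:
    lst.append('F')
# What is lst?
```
['E', 'F']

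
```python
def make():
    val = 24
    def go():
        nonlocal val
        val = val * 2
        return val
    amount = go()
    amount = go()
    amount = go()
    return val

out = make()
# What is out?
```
192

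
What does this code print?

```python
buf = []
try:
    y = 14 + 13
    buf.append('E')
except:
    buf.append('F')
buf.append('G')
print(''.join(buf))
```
EG

No exception, try block completes normally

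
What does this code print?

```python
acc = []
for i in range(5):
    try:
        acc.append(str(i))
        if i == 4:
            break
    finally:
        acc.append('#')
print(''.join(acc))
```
0#1#2#3#4#

finally runs even when breaking out of loop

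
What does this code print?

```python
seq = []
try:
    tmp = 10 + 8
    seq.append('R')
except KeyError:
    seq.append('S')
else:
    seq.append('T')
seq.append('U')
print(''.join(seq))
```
RTU

else block runs when no exception occurs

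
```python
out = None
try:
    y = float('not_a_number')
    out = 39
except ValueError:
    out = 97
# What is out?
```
97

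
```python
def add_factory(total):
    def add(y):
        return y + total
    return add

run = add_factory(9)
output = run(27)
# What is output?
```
36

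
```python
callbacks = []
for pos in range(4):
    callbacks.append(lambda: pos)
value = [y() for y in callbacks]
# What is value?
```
[3, 3, 3, 3]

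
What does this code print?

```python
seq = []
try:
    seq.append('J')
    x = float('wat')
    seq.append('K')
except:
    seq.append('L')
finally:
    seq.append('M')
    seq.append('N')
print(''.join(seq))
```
JLMN

Code before exception runs, then except, then all of finally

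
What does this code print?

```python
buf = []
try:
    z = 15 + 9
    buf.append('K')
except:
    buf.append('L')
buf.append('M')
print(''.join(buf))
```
KM

No exception, try block completes normally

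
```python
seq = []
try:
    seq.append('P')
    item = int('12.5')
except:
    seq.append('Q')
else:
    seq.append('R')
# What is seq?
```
['P', 'Q']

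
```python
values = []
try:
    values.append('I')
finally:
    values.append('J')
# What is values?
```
['I', 'J']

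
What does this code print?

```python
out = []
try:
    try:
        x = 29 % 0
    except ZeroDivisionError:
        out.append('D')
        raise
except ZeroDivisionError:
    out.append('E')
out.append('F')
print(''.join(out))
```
DEF

raise without argument re-raises current exception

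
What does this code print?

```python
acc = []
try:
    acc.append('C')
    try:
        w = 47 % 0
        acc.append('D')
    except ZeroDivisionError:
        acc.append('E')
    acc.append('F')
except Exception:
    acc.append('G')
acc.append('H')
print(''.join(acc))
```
CEFH

Inner exception caught by inner handler, outer continues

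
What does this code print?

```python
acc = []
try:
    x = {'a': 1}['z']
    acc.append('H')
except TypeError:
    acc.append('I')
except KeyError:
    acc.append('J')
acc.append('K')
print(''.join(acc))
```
JK

KeyError is caught by its specific handler, not TypeError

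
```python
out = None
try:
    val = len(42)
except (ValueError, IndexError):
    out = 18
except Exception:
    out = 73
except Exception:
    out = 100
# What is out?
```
73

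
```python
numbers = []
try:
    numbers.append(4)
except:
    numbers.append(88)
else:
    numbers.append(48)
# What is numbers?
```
[4, 48]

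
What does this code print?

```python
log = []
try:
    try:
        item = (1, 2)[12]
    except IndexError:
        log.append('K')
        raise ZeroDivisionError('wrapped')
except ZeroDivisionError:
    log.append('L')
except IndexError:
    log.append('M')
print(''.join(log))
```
KL

New ZeroDivisionError raised, caught by outer ZeroDivisionError handler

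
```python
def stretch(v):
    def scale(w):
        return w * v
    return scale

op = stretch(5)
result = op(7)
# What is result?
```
35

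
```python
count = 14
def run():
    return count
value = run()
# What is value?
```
14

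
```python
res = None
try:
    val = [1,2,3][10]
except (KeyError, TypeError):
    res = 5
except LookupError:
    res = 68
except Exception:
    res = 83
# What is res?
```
68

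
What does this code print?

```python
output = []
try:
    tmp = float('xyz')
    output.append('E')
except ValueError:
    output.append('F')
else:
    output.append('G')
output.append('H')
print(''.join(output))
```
FH

else block skipped when exception is caught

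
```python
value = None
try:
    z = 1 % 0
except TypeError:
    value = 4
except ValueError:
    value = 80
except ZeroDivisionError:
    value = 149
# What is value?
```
149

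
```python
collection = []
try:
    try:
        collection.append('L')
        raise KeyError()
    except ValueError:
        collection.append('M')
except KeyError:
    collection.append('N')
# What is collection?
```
['L', 'N']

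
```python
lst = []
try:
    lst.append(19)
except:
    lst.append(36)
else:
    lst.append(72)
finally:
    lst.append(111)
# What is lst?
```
[19, 72, 111]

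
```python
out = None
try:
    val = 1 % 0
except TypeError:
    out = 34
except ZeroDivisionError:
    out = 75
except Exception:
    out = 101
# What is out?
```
75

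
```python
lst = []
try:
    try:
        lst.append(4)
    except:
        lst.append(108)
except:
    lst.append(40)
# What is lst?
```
[4]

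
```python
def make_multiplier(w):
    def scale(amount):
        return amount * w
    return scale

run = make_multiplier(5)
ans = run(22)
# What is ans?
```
110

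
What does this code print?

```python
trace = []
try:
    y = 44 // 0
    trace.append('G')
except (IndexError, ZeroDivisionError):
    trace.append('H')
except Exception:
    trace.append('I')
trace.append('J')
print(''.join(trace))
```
HJ

ZeroDivisionError matches tuple containing it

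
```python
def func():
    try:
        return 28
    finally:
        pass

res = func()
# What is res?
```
28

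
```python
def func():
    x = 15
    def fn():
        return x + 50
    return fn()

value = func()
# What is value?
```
65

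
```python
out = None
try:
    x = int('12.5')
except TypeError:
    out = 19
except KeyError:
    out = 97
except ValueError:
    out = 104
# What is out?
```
104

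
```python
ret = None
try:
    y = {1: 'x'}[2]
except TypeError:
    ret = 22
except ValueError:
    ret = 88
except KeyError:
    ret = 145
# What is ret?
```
145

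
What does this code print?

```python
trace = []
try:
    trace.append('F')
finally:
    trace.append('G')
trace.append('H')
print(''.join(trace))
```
FGH

try/finally without except, no exception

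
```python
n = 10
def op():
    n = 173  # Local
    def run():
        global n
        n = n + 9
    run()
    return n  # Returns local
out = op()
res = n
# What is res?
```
19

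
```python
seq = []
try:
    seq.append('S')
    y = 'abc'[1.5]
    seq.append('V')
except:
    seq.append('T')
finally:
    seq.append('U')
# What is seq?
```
['S', 'T', 'U']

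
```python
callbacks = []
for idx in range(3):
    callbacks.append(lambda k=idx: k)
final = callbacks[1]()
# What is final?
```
1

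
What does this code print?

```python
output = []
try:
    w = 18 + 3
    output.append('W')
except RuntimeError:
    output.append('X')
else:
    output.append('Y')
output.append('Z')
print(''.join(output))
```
WYZ

else block runs when no exception occurs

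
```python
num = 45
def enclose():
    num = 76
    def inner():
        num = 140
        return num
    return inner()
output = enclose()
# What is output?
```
140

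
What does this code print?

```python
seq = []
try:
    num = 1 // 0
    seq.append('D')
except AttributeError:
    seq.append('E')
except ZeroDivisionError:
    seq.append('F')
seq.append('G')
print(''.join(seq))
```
FG

ZeroDivisionError is caught by its specific handler, not AttributeError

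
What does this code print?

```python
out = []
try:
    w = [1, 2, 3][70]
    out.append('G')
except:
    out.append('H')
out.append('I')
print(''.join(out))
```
HI

Exception raised in try, caught by bare except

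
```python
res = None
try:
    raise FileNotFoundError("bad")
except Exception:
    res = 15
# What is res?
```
15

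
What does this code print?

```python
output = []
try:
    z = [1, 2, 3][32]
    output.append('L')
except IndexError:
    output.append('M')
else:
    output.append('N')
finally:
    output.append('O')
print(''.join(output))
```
MO

Exception: except runs, else skipped, finally runs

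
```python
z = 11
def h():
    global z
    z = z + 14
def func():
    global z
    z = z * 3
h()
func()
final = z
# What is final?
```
75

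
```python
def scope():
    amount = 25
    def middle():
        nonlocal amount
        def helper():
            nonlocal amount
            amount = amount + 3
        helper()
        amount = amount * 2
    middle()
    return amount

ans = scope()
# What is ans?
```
56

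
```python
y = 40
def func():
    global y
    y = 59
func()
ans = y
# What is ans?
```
59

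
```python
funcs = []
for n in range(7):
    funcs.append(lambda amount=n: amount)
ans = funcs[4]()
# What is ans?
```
4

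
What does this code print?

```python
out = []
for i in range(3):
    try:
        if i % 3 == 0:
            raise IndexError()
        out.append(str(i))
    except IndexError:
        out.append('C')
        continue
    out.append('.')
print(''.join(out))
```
C1.2.

continue in except skips rest of loop body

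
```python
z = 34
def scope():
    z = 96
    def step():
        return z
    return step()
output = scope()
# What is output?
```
96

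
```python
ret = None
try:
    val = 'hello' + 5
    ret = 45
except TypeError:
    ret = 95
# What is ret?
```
95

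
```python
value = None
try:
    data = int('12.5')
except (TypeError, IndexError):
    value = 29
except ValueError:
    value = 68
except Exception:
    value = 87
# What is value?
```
68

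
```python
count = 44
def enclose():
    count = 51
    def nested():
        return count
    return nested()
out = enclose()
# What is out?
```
51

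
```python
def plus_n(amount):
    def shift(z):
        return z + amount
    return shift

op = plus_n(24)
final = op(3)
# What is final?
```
27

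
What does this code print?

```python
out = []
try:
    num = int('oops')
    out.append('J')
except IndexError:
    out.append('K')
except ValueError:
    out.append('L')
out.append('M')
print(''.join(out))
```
LM

ValueError is caught by its specific handler, not IndexError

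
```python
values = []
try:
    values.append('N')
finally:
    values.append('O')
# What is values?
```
['N', 'O']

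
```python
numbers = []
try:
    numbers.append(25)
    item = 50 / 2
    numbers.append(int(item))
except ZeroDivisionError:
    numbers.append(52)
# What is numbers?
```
[25, 25]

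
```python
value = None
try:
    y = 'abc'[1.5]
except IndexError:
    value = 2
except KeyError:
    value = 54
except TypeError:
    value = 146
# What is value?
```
146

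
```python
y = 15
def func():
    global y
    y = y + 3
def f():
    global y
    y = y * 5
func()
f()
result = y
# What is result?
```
90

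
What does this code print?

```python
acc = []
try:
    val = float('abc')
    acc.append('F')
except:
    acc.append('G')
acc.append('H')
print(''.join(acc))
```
GH

Exception raised in try, caught by bare except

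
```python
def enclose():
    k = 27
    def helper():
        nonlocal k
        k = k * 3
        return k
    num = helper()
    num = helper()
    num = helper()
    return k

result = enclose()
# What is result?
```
729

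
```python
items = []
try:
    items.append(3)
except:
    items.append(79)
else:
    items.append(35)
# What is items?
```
[3, 35]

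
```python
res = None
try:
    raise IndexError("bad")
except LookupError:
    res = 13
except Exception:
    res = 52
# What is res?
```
13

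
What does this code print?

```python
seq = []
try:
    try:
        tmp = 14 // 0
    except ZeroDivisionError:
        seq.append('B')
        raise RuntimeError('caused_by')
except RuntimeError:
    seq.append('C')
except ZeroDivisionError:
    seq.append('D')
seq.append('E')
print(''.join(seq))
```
BCE

RuntimeError raised and caught, original ZeroDivisionError not re-raised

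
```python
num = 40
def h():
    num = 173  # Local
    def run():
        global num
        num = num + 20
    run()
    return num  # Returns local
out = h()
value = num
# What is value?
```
60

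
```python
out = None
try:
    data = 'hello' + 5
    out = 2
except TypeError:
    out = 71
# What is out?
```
71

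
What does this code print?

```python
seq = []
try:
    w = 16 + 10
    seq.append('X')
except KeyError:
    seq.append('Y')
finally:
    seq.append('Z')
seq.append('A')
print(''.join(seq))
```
XZA

finally runs after normal execution too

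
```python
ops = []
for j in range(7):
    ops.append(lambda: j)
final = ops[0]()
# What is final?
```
6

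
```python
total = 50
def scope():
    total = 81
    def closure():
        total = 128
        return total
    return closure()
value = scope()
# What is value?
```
128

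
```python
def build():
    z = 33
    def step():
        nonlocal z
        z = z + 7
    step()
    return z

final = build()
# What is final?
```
40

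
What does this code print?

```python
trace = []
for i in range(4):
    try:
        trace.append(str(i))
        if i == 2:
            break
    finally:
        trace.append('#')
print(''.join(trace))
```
0#1#2#

finally runs even when breaking out of loop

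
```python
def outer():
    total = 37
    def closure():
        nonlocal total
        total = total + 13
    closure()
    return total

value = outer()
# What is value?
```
50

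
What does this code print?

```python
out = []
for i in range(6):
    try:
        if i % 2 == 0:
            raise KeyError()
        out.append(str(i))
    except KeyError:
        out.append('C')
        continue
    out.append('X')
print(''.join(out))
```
C1XC3XC5X

continue in except skips rest of loop body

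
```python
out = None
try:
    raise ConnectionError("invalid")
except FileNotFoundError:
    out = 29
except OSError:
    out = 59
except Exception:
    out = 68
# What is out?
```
59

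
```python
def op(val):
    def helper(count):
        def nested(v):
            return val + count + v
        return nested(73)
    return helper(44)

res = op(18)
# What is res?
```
135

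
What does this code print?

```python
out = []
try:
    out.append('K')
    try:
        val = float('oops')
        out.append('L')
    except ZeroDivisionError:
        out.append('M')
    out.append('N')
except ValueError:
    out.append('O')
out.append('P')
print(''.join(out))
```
KOP

Inner handler doesn't match, propagates to outer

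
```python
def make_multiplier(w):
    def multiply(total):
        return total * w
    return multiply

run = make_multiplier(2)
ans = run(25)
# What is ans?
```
50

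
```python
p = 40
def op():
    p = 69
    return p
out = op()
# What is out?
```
69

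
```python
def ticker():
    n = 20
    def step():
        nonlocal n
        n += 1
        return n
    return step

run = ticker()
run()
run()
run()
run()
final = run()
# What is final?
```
25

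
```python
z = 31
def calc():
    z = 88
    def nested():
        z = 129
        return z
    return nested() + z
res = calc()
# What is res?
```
217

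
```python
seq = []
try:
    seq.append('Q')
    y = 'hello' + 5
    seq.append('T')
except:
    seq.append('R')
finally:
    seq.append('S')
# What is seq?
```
['Q', 'R', 'S']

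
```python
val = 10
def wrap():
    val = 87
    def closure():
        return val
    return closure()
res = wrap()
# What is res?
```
87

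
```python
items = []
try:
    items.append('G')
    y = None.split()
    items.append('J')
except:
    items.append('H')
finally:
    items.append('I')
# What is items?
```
['G', 'H', 'I']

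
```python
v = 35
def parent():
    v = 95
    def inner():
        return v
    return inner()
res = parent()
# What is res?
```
95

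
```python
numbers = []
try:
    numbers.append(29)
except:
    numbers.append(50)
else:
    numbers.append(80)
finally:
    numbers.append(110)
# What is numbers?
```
[29, 80, 110]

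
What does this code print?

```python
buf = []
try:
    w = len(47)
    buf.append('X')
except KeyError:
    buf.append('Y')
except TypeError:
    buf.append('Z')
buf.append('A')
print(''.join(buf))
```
ZA

TypeError is caught by its specific handler, not KeyError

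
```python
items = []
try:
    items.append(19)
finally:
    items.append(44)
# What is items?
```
[19, 44]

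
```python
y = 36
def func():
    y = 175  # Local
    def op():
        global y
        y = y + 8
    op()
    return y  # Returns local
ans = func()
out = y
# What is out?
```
44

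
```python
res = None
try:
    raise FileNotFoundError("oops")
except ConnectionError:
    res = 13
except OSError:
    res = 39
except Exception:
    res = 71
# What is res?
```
39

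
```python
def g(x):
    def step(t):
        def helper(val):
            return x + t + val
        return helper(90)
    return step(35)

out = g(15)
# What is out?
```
140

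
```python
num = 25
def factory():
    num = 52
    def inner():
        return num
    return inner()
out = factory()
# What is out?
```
52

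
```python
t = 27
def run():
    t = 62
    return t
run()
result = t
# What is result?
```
27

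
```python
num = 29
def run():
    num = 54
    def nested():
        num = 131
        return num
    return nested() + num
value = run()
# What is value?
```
185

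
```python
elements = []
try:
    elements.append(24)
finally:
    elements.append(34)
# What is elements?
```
[24, 34]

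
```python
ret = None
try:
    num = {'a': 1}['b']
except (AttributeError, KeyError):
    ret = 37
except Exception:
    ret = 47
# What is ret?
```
37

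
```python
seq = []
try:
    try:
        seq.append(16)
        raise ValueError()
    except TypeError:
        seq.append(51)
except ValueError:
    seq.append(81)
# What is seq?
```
[16, 81]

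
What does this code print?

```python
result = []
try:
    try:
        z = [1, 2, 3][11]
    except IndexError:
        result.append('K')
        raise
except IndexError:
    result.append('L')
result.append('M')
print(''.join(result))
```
KLM

raise without argument re-raises current exception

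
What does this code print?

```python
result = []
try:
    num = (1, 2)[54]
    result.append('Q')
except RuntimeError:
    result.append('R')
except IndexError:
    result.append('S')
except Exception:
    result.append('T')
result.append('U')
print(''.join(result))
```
SU

IndexError matches before generic Exception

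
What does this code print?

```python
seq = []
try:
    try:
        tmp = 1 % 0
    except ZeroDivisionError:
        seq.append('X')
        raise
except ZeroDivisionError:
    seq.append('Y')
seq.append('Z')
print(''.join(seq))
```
XYZ

raise without argument re-raises current exception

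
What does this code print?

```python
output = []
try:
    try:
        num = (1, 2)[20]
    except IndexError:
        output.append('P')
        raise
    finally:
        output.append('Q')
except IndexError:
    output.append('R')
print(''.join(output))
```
PQR

finally runs before re-raised exception propagates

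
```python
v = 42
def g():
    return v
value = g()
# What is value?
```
42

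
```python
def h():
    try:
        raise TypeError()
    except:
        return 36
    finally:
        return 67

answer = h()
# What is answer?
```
67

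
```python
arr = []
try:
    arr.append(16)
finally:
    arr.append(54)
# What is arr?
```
[16, 54]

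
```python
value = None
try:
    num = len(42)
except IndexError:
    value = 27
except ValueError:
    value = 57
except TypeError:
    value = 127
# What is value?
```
127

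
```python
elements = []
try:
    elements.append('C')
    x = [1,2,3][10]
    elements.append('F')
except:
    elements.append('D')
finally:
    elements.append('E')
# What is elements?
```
['C', 'D', 'E']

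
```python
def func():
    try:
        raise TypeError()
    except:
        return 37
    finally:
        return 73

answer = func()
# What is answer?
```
73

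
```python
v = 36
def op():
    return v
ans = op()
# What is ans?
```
36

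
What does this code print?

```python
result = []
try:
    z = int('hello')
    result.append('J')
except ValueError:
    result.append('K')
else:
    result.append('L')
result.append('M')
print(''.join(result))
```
KM

else block skipped when exception is caught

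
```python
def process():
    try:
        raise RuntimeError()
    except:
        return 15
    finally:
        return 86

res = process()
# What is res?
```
86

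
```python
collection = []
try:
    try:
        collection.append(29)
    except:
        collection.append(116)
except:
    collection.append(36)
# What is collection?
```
[29]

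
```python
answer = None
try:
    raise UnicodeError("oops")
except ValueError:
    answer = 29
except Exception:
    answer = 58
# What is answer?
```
29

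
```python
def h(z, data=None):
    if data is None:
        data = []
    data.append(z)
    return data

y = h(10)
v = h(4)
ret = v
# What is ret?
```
[4]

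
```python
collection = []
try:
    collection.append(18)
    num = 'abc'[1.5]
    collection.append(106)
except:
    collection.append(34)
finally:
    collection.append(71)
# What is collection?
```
[18, 34, 71]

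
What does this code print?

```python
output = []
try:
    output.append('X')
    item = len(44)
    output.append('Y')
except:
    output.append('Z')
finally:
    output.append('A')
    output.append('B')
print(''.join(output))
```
XZAB

Code before exception runs, then except, then all of finally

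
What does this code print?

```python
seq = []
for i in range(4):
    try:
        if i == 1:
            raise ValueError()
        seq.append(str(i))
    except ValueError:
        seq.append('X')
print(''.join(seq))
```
0X23

Exception on i=1 caught, loop continues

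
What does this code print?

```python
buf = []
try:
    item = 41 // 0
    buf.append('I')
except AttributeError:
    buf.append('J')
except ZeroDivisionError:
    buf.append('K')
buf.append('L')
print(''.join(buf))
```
KL

ZeroDivisionError is caught by its specific handler, not AttributeError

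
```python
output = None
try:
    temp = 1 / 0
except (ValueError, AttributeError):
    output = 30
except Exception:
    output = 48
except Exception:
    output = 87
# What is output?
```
48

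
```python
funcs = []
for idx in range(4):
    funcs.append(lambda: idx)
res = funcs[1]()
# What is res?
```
3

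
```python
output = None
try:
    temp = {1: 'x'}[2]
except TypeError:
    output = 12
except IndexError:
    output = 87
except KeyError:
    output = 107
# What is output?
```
107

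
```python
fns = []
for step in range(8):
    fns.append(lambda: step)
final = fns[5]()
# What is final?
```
7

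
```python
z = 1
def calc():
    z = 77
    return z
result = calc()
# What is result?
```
77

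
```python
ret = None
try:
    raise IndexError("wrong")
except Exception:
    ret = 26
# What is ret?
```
26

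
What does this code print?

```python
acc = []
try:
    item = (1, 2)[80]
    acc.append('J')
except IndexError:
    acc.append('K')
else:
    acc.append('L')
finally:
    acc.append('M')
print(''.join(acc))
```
KM

Exception: except runs, else skipped, finally runs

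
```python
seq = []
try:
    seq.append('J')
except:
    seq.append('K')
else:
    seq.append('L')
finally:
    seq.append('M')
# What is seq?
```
['J', 'L', 'M']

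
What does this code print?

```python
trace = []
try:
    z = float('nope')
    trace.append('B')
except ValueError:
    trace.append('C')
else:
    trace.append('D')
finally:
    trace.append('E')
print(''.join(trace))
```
CE

Exception: except runs, else skipped, finally runs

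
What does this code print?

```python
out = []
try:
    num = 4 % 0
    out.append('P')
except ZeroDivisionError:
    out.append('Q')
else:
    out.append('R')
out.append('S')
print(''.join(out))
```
QS

else block skipped when exception is caught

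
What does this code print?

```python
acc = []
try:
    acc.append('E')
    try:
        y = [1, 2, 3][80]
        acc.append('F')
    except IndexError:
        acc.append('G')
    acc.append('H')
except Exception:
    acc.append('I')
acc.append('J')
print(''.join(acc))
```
EGHJ

Inner exception caught by inner handler, outer continues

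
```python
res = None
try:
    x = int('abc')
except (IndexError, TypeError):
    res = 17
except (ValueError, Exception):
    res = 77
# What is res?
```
77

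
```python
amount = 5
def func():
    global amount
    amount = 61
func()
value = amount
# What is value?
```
61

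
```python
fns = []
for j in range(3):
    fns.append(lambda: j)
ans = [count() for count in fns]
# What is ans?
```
[2, 2, 2]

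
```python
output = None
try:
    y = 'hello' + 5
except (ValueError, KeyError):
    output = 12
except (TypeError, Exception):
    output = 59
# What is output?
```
59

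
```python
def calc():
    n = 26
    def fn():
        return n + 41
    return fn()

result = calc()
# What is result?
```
67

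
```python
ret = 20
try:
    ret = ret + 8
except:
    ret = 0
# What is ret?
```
28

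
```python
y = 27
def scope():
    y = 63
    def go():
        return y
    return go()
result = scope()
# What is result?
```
63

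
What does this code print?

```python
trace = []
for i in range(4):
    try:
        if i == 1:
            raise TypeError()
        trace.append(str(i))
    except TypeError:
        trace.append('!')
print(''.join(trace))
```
0!23

Exception on i=1 caught, loop continues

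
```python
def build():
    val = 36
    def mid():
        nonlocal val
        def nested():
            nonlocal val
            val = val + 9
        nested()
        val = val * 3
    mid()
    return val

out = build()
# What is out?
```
135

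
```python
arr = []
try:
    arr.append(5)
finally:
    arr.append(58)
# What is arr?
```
[5, 58]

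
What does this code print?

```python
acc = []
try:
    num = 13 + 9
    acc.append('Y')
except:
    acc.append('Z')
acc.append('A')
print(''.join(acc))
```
YA

No exception, try block completes normally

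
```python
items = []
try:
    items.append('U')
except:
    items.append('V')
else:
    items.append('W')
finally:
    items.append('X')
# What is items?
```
['U', 'W', 'X']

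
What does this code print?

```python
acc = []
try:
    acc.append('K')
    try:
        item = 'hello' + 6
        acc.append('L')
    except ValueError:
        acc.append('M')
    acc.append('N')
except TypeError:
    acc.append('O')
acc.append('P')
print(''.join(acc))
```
KOP

Inner handler doesn't match, propagates to outer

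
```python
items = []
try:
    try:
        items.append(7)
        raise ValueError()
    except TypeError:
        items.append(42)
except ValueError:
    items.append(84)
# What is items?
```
[7, 84]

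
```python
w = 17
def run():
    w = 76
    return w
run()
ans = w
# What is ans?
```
17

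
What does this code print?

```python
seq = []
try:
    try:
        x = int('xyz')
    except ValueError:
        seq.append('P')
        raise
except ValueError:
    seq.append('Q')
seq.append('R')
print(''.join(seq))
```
PQR

raise without argument re-raises current exception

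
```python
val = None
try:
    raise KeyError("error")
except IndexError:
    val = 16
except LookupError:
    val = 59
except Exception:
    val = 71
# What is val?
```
59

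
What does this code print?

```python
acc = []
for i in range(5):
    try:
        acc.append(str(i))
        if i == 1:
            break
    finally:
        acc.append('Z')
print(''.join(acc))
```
0Z1Z

finally runs even when breaking out of loop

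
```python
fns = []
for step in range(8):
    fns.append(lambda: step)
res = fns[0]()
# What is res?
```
7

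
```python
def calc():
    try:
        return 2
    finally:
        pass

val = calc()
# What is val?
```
2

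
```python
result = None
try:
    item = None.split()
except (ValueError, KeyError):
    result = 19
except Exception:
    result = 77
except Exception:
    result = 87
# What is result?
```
77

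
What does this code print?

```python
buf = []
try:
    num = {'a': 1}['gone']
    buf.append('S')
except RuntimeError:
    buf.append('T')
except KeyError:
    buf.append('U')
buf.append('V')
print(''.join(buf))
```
UV

KeyError is caught by its specific handler, not RuntimeError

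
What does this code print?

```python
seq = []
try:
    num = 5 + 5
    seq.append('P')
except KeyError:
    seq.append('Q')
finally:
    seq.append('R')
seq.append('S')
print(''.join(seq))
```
PRS

finally runs after normal execution too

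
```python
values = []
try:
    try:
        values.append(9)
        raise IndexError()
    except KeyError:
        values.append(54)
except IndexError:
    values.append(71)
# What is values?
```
[9, 71]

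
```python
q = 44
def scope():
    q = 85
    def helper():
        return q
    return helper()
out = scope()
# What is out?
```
85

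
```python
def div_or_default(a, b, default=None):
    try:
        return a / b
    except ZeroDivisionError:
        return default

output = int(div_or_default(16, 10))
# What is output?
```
1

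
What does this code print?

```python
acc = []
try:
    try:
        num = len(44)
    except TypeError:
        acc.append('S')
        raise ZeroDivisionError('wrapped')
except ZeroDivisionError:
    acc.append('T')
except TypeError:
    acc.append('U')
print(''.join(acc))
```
ST

New ZeroDivisionError raised, caught by outer ZeroDivisionError handler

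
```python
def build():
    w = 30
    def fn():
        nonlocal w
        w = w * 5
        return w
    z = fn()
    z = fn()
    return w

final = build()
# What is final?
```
750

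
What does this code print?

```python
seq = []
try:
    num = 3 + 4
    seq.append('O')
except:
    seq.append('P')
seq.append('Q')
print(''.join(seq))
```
OQ

No exception, try block completes normally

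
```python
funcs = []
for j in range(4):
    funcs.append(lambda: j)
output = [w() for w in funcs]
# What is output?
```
[3, 3, 3, 3]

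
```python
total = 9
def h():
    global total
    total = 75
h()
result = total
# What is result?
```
75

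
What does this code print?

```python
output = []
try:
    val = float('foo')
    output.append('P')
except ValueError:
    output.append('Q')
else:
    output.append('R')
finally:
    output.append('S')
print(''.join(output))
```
QS

Exception: except runs, else skipped, finally runs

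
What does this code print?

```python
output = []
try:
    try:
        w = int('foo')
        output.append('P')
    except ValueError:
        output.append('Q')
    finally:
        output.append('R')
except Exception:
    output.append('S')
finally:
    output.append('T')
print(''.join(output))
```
QRT

Both finally blocks run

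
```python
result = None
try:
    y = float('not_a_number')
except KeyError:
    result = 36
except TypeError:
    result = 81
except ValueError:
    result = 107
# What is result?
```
107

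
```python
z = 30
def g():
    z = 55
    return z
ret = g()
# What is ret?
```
55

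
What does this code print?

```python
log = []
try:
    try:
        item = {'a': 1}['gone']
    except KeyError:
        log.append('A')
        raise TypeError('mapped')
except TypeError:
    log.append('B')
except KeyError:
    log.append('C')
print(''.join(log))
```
AB

New TypeError raised, caught by outer TypeError handler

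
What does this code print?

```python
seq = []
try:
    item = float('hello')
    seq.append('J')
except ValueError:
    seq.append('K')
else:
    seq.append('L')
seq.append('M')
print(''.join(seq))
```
KM

else block skipped when exception is caught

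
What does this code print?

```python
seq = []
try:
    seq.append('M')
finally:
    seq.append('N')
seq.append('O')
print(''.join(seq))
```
MNO

try/finally without except, no exception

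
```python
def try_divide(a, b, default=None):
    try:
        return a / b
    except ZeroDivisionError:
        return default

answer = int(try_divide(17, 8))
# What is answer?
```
2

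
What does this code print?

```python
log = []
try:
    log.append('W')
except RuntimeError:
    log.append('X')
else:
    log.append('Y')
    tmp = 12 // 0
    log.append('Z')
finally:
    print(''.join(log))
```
WY

Try succeeds, else appends 'Y', ZeroDivisionError in else is uncaught, finally prints before exception propagates ('Z' never appended)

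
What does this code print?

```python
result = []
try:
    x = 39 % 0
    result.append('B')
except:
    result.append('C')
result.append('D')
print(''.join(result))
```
CD

Exception raised in try, caught by bare except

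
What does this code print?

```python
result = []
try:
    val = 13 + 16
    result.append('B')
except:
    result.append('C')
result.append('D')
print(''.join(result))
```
BD

No exception, try block completes normally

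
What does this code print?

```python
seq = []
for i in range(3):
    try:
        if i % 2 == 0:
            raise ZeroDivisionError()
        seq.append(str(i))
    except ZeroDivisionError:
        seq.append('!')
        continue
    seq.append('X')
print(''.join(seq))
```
!1X!

continue in except skips rest of loop body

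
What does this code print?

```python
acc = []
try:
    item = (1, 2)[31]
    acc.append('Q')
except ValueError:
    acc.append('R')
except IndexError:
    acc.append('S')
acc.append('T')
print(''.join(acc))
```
ST

IndexError is caught by its specific handler, not ValueError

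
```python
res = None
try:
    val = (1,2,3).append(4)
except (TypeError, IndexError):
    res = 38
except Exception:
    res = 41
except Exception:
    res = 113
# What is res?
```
41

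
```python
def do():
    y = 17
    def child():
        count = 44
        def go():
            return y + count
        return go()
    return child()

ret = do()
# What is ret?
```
61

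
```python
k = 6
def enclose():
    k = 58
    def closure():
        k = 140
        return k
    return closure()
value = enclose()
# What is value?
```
140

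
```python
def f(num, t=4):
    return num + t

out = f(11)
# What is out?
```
15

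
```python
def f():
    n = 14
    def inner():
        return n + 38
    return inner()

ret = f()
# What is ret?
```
52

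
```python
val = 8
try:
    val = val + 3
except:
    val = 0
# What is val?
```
11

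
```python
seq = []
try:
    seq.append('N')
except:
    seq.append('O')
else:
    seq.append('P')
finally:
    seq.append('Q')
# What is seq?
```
['N', 'P', 'Q']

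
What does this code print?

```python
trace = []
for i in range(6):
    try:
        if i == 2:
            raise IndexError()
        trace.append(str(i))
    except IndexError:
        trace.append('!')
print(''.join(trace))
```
01!345

Exception on i=2 caught, loop continues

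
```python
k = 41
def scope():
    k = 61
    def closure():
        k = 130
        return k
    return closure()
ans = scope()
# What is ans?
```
130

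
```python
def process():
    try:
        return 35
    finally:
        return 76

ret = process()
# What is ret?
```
76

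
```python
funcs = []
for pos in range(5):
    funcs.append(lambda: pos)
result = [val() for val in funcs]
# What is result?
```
[4, 4, 4, 4, 4]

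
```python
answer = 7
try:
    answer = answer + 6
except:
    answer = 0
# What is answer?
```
13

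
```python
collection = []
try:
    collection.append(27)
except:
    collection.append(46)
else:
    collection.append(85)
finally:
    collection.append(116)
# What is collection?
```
[27, 85, 116]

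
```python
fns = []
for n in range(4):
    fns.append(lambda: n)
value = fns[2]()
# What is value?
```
3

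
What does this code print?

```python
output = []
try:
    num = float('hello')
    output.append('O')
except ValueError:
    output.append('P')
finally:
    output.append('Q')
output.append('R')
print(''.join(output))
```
PQR

finally always runs, even after exception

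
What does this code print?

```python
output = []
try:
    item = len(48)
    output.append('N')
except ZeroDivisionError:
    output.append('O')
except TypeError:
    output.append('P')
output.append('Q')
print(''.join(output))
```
PQ

TypeError is caught by its specific handler, not ZeroDivisionError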